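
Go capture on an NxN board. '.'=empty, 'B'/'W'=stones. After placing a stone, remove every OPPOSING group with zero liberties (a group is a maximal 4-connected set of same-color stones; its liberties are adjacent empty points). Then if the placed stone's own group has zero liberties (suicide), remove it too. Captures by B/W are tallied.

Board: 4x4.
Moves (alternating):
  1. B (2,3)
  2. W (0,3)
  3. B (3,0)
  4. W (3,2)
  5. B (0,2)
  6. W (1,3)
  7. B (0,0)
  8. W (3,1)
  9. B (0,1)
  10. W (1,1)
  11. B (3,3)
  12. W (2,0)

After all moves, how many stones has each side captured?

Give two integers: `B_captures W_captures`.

Move 1: B@(2,3) -> caps B=0 W=0
Move 2: W@(0,3) -> caps B=0 W=0
Move 3: B@(3,0) -> caps B=0 W=0
Move 4: W@(3,2) -> caps B=0 W=0
Move 5: B@(0,2) -> caps B=0 W=0
Move 6: W@(1,3) -> caps B=0 W=0
Move 7: B@(0,0) -> caps B=0 W=0
Move 8: W@(3,1) -> caps B=0 W=0
Move 9: B@(0,1) -> caps B=0 W=0
Move 10: W@(1,1) -> caps B=0 W=0
Move 11: B@(3,3) -> caps B=0 W=0
Move 12: W@(2,0) -> caps B=0 W=1

Answer: 0 1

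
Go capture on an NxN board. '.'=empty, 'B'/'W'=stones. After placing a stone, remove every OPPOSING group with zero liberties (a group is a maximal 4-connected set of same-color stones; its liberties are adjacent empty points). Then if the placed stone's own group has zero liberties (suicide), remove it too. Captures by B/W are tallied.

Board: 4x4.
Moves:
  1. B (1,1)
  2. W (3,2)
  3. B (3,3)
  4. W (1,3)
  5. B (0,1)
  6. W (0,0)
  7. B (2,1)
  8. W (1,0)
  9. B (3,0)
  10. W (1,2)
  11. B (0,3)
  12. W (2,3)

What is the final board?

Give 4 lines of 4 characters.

Answer: WB.B
WBWW
.B.W
B.W.

Derivation:
Move 1: B@(1,1) -> caps B=0 W=0
Move 2: W@(3,2) -> caps B=0 W=0
Move 3: B@(3,3) -> caps B=0 W=0
Move 4: W@(1,3) -> caps B=0 W=0
Move 5: B@(0,1) -> caps B=0 W=0
Move 6: W@(0,0) -> caps B=0 W=0
Move 7: B@(2,1) -> caps B=0 W=0
Move 8: W@(1,0) -> caps B=0 W=0
Move 9: B@(3,0) -> caps B=0 W=0
Move 10: W@(1,2) -> caps B=0 W=0
Move 11: B@(0,3) -> caps B=0 W=0
Move 12: W@(2,3) -> caps B=0 W=1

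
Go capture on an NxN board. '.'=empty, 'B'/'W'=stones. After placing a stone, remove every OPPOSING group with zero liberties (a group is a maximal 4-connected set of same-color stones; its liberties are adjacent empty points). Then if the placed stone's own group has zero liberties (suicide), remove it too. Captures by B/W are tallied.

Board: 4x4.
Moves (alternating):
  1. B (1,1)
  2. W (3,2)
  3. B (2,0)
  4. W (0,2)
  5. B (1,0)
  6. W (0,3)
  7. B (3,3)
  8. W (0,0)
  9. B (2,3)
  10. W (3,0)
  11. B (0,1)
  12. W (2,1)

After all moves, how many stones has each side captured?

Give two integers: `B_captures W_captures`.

Answer: 1 0

Derivation:
Move 1: B@(1,1) -> caps B=0 W=0
Move 2: W@(3,2) -> caps B=0 W=0
Move 3: B@(2,0) -> caps B=0 W=0
Move 4: W@(0,2) -> caps B=0 W=0
Move 5: B@(1,0) -> caps B=0 W=0
Move 6: W@(0,3) -> caps B=0 W=0
Move 7: B@(3,3) -> caps B=0 W=0
Move 8: W@(0,0) -> caps B=0 W=0
Move 9: B@(2,3) -> caps B=0 W=0
Move 10: W@(3,0) -> caps B=0 W=0
Move 11: B@(0,1) -> caps B=1 W=0
Move 12: W@(2,1) -> caps B=1 W=0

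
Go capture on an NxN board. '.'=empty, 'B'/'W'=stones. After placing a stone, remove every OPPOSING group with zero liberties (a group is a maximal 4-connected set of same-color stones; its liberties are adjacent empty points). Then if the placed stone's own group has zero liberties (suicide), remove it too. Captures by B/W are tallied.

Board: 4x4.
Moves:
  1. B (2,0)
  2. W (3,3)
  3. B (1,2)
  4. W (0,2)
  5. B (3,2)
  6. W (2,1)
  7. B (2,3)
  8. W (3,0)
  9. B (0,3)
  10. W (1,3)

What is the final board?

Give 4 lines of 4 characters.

Answer: ..W.
..BW
BW.B
W.B.

Derivation:
Move 1: B@(2,0) -> caps B=0 W=0
Move 2: W@(3,3) -> caps B=0 W=0
Move 3: B@(1,2) -> caps B=0 W=0
Move 4: W@(0,2) -> caps B=0 W=0
Move 5: B@(3,2) -> caps B=0 W=0
Move 6: W@(2,1) -> caps B=0 W=0
Move 7: B@(2,3) -> caps B=1 W=0
Move 8: W@(3,0) -> caps B=1 W=0
Move 9: B@(0,3) -> caps B=1 W=0
Move 10: W@(1,3) -> caps B=1 W=1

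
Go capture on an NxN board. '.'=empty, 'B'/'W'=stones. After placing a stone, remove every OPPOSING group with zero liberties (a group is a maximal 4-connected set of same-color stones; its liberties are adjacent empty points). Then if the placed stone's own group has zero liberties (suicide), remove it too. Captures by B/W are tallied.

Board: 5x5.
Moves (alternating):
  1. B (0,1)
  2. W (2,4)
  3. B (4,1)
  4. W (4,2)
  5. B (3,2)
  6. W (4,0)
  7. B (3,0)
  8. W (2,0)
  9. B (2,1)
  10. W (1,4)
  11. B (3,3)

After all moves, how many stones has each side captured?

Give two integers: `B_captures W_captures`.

Move 1: B@(0,1) -> caps B=0 W=0
Move 2: W@(2,4) -> caps B=0 W=0
Move 3: B@(4,1) -> caps B=0 W=0
Move 4: W@(4,2) -> caps B=0 W=0
Move 5: B@(3,2) -> caps B=0 W=0
Move 6: W@(4,0) -> caps B=0 W=0
Move 7: B@(3,0) -> caps B=1 W=0
Move 8: W@(2,0) -> caps B=1 W=0
Move 9: B@(2,1) -> caps B=1 W=0
Move 10: W@(1,4) -> caps B=1 W=0
Move 11: B@(3,3) -> caps B=1 W=0

Answer: 1 0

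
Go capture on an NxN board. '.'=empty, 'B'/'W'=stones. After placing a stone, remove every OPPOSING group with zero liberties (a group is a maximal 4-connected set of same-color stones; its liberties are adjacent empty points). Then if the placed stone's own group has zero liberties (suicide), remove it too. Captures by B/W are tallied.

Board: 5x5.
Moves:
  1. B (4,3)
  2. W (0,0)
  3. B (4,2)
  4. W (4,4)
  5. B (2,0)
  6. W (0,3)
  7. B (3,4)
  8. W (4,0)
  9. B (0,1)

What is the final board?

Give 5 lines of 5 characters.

Move 1: B@(4,3) -> caps B=0 W=0
Move 2: W@(0,0) -> caps B=0 W=0
Move 3: B@(4,2) -> caps B=0 W=0
Move 4: W@(4,4) -> caps B=0 W=0
Move 5: B@(2,0) -> caps B=0 W=0
Move 6: W@(0,3) -> caps B=0 W=0
Move 7: B@(3,4) -> caps B=1 W=0
Move 8: W@(4,0) -> caps B=1 W=0
Move 9: B@(0,1) -> caps B=1 W=0

Answer: WB.W.
.....
B....
....B
W.BB.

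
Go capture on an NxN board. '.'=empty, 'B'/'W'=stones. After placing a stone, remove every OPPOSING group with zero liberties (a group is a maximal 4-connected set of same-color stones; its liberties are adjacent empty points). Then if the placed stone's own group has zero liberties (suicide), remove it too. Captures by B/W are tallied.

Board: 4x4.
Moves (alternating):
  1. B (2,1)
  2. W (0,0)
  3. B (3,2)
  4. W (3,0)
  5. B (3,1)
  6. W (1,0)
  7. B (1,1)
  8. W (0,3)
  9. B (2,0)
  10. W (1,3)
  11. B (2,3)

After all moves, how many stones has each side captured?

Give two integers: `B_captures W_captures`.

Answer: 1 0

Derivation:
Move 1: B@(2,1) -> caps B=0 W=0
Move 2: W@(0,0) -> caps B=0 W=0
Move 3: B@(3,2) -> caps B=0 W=0
Move 4: W@(3,0) -> caps B=0 W=0
Move 5: B@(3,1) -> caps B=0 W=0
Move 6: W@(1,0) -> caps B=0 W=0
Move 7: B@(1,1) -> caps B=0 W=0
Move 8: W@(0,3) -> caps B=0 W=0
Move 9: B@(2,0) -> caps B=1 W=0
Move 10: W@(1,3) -> caps B=1 W=0
Move 11: B@(2,3) -> caps B=1 W=0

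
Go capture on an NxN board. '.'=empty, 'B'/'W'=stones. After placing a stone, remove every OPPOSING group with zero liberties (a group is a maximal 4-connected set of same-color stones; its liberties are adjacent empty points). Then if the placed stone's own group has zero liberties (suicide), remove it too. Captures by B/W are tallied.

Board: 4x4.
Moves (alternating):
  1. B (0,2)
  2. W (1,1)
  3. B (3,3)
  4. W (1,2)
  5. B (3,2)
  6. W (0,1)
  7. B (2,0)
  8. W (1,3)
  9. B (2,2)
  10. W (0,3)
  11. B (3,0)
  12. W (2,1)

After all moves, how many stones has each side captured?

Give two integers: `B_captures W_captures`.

Move 1: B@(0,2) -> caps B=0 W=0
Move 2: W@(1,1) -> caps B=0 W=0
Move 3: B@(3,3) -> caps B=0 W=0
Move 4: W@(1,2) -> caps B=0 W=0
Move 5: B@(3,2) -> caps B=0 W=0
Move 6: W@(0,1) -> caps B=0 W=0
Move 7: B@(2,0) -> caps B=0 W=0
Move 8: W@(1,3) -> caps B=0 W=0
Move 9: B@(2,2) -> caps B=0 W=0
Move 10: W@(0,3) -> caps B=0 W=1
Move 11: B@(3,0) -> caps B=0 W=1
Move 12: W@(2,1) -> caps B=0 W=1

Answer: 0 1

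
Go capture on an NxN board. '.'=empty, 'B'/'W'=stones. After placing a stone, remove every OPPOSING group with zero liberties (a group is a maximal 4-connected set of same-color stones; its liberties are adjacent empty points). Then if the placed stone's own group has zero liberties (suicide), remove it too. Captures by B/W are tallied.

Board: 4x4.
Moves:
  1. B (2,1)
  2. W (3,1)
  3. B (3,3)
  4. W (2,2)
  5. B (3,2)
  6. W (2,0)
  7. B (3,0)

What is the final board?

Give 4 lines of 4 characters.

Move 1: B@(2,1) -> caps B=0 W=0
Move 2: W@(3,1) -> caps B=0 W=0
Move 3: B@(3,3) -> caps B=0 W=0
Move 4: W@(2,2) -> caps B=0 W=0
Move 5: B@(3,2) -> caps B=0 W=0
Move 6: W@(2,0) -> caps B=0 W=0
Move 7: B@(3,0) -> caps B=1 W=0

Answer: ....
....
WBW.
B.BB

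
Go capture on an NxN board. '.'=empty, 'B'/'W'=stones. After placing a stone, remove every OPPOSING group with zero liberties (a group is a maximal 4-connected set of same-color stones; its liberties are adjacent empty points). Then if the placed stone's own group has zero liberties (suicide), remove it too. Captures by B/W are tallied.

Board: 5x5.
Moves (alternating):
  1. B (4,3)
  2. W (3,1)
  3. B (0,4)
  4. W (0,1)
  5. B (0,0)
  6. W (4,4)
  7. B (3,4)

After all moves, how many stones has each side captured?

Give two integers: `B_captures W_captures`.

Answer: 1 0

Derivation:
Move 1: B@(4,3) -> caps B=0 W=0
Move 2: W@(3,1) -> caps B=0 W=0
Move 3: B@(0,4) -> caps B=0 W=0
Move 4: W@(0,1) -> caps B=0 W=0
Move 5: B@(0,0) -> caps B=0 W=0
Move 6: W@(4,4) -> caps B=0 W=0
Move 7: B@(3,4) -> caps B=1 W=0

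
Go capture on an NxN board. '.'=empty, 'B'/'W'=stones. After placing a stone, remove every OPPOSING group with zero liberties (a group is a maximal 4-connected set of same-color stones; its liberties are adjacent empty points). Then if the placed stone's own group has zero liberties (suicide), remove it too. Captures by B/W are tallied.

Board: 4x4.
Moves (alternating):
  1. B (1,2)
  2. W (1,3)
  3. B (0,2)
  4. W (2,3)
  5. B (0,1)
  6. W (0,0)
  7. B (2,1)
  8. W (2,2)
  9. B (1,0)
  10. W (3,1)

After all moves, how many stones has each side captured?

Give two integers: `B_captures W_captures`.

Answer: 1 0

Derivation:
Move 1: B@(1,2) -> caps B=0 W=0
Move 2: W@(1,3) -> caps B=0 W=0
Move 3: B@(0,2) -> caps B=0 W=0
Move 4: W@(2,3) -> caps B=0 W=0
Move 5: B@(0,1) -> caps B=0 W=0
Move 6: W@(0,0) -> caps B=0 W=0
Move 7: B@(2,1) -> caps B=0 W=0
Move 8: W@(2,2) -> caps B=0 W=0
Move 9: B@(1,0) -> caps B=1 W=0
Move 10: W@(3,1) -> caps B=1 W=0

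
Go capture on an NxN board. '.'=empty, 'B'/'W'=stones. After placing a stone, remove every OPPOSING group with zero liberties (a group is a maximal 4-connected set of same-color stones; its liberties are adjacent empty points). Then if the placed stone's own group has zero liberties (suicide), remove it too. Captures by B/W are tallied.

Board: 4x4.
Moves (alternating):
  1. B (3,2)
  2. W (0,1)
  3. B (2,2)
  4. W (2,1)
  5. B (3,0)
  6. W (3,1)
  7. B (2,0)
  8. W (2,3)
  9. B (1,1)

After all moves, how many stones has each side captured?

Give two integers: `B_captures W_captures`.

Answer: 2 0

Derivation:
Move 1: B@(3,2) -> caps B=0 W=0
Move 2: W@(0,1) -> caps B=0 W=0
Move 3: B@(2,2) -> caps B=0 W=0
Move 4: W@(2,1) -> caps B=0 W=0
Move 5: B@(3,0) -> caps B=0 W=0
Move 6: W@(3,1) -> caps B=0 W=0
Move 7: B@(2,0) -> caps B=0 W=0
Move 8: W@(2,3) -> caps B=0 W=0
Move 9: B@(1,1) -> caps B=2 W=0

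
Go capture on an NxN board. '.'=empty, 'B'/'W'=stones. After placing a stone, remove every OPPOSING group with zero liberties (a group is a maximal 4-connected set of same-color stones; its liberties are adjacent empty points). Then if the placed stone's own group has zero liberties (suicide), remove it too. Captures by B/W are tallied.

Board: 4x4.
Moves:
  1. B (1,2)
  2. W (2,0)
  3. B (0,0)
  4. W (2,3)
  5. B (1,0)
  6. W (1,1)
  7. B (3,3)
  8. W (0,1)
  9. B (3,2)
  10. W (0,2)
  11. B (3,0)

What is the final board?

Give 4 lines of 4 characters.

Move 1: B@(1,2) -> caps B=0 W=0
Move 2: W@(2,0) -> caps B=0 W=0
Move 3: B@(0,0) -> caps B=0 W=0
Move 4: W@(2,3) -> caps B=0 W=0
Move 5: B@(1,0) -> caps B=0 W=0
Move 6: W@(1,1) -> caps B=0 W=0
Move 7: B@(3,3) -> caps B=0 W=0
Move 8: W@(0,1) -> caps B=0 W=2
Move 9: B@(3,2) -> caps B=0 W=2
Move 10: W@(0,2) -> caps B=0 W=2
Move 11: B@(3,0) -> caps B=0 W=2

Answer: .WW.
.WB.
W..W
B.BB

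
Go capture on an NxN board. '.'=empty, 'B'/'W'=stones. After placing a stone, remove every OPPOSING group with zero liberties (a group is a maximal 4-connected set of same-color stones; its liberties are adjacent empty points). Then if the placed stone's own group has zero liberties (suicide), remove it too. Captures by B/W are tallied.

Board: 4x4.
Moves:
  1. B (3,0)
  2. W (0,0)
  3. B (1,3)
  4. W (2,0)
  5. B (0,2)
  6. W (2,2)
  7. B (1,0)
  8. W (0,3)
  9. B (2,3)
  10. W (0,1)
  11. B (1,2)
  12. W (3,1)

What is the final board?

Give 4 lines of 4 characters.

Answer: WWB.
B.BB
W.WB
.W..

Derivation:
Move 1: B@(3,0) -> caps B=0 W=0
Move 2: W@(0,0) -> caps B=0 W=0
Move 3: B@(1,3) -> caps B=0 W=0
Move 4: W@(2,0) -> caps B=0 W=0
Move 5: B@(0,2) -> caps B=0 W=0
Move 6: W@(2,2) -> caps B=0 W=0
Move 7: B@(1,0) -> caps B=0 W=0
Move 8: W@(0,3) -> caps B=0 W=0
Move 9: B@(2,3) -> caps B=0 W=0
Move 10: W@(0,1) -> caps B=0 W=0
Move 11: B@(1,2) -> caps B=0 W=0
Move 12: W@(3,1) -> caps B=0 W=1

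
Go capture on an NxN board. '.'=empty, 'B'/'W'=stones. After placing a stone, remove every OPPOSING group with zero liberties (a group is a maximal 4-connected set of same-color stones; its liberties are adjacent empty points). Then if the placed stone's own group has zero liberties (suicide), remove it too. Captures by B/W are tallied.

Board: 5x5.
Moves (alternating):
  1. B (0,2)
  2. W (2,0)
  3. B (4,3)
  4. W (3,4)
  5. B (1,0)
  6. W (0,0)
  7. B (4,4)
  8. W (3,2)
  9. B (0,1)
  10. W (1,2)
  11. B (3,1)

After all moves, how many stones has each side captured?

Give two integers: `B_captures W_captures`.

Move 1: B@(0,2) -> caps B=0 W=0
Move 2: W@(2,0) -> caps B=0 W=0
Move 3: B@(4,3) -> caps B=0 W=0
Move 4: W@(3,4) -> caps B=0 W=0
Move 5: B@(1,0) -> caps B=0 W=0
Move 6: W@(0,0) -> caps B=0 W=0
Move 7: B@(4,4) -> caps B=0 W=0
Move 8: W@(3,2) -> caps B=0 W=0
Move 9: B@(0,1) -> caps B=1 W=0
Move 10: W@(1,2) -> caps B=1 W=0
Move 11: B@(3,1) -> caps B=1 W=0

Answer: 1 0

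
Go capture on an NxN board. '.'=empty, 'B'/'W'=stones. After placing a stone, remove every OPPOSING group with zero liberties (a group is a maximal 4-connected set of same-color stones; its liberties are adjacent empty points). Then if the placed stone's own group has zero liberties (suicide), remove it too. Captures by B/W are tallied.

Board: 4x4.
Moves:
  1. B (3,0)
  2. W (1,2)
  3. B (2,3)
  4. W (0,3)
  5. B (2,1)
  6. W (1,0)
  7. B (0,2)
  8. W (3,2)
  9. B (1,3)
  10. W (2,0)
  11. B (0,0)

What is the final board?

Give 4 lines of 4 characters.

Move 1: B@(3,0) -> caps B=0 W=0
Move 2: W@(1,2) -> caps B=0 W=0
Move 3: B@(2,3) -> caps B=0 W=0
Move 4: W@(0,3) -> caps B=0 W=0
Move 5: B@(2,1) -> caps B=0 W=0
Move 6: W@(1,0) -> caps B=0 W=0
Move 7: B@(0,2) -> caps B=0 W=0
Move 8: W@(3,2) -> caps B=0 W=0
Move 9: B@(1,3) -> caps B=1 W=0
Move 10: W@(2,0) -> caps B=1 W=0
Move 11: B@(0,0) -> caps B=1 W=0

Answer: B.B.
W.WB
WB.B
B.W.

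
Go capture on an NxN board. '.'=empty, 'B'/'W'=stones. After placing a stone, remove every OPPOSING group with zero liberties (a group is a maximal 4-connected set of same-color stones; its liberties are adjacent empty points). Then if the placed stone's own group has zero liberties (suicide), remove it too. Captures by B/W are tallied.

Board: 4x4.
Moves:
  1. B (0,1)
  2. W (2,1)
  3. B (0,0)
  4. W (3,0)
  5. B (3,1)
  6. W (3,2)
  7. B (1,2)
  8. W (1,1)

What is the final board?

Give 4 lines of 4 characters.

Move 1: B@(0,1) -> caps B=0 W=0
Move 2: W@(2,1) -> caps B=0 W=0
Move 3: B@(0,0) -> caps B=0 W=0
Move 4: W@(3,0) -> caps B=0 W=0
Move 5: B@(3,1) -> caps B=0 W=0
Move 6: W@(3,2) -> caps B=0 W=1
Move 7: B@(1,2) -> caps B=0 W=1
Move 8: W@(1,1) -> caps B=0 W=1

Answer: BB..
.WB.
.W..
W.W.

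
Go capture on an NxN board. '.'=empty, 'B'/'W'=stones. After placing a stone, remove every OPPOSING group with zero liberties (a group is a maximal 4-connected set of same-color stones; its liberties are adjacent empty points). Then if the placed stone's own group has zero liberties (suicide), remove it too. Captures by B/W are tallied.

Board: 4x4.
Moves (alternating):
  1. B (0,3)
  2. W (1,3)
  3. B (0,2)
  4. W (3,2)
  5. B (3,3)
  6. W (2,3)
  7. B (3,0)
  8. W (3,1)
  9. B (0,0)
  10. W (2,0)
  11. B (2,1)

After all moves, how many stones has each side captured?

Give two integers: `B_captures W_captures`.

Answer: 0 2

Derivation:
Move 1: B@(0,3) -> caps B=0 W=0
Move 2: W@(1,3) -> caps B=0 W=0
Move 3: B@(0,2) -> caps B=0 W=0
Move 4: W@(3,2) -> caps B=0 W=0
Move 5: B@(3,3) -> caps B=0 W=0
Move 6: W@(2,3) -> caps B=0 W=1
Move 7: B@(3,0) -> caps B=0 W=1
Move 8: W@(3,1) -> caps B=0 W=1
Move 9: B@(0,0) -> caps B=0 W=1
Move 10: W@(2,0) -> caps B=0 W=2
Move 11: B@(2,1) -> caps B=0 W=2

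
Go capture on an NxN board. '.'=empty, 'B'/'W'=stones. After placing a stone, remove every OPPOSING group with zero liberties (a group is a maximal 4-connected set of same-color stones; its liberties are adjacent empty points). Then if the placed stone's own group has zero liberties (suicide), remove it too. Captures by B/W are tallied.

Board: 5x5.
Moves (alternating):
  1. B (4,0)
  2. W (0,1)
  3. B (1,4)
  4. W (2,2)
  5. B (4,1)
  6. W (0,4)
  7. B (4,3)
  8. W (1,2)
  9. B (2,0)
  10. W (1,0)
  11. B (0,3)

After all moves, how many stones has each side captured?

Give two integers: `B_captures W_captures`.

Move 1: B@(4,0) -> caps B=0 W=0
Move 2: W@(0,1) -> caps B=0 W=0
Move 3: B@(1,4) -> caps B=0 W=0
Move 4: W@(2,2) -> caps B=0 W=0
Move 5: B@(4,1) -> caps B=0 W=0
Move 6: W@(0,4) -> caps B=0 W=0
Move 7: B@(4,3) -> caps B=0 W=0
Move 8: W@(1,2) -> caps B=0 W=0
Move 9: B@(2,0) -> caps B=0 W=0
Move 10: W@(1,0) -> caps B=0 W=0
Move 11: B@(0,3) -> caps B=1 W=0

Answer: 1 0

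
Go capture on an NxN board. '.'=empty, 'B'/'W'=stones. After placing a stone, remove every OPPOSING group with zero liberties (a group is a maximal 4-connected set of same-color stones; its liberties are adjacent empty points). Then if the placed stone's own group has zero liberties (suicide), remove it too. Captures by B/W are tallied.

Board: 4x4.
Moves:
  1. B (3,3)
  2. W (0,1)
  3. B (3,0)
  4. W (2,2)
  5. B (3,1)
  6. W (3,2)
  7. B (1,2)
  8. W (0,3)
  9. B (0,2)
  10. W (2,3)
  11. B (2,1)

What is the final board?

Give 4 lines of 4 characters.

Answer: .WBW
..B.
.BWW
BBW.

Derivation:
Move 1: B@(3,3) -> caps B=0 W=0
Move 2: W@(0,1) -> caps B=0 W=0
Move 3: B@(3,0) -> caps B=0 W=0
Move 4: W@(2,2) -> caps B=0 W=0
Move 5: B@(3,1) -> caps B=0 W=0
Move 6: W@(3,2) -> caps B=0 W=0
Move 7: B@(1,2) -> caps B=0 W=0
Move 8: W@(0,3) -> caps B=0 W=0
Move 9: B@(0,2) -> caps B=0 W=0
Move 10: W@(2,3) -> caps B=0 W=1
Move 11: B@(2,1) -> caps B=0 W=1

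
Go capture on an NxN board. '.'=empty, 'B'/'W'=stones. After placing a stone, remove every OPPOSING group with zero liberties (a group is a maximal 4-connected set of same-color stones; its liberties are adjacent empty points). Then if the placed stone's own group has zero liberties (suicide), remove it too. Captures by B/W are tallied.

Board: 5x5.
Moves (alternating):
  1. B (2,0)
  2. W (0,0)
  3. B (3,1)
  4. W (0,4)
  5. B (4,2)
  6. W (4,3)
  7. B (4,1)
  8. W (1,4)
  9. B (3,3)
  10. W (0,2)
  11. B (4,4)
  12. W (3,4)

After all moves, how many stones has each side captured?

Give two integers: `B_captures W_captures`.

Move 1: B@(2,0) -> caps B=0 W=0
Move 2: W@(0,0) -> caps B=0 W=0
Move 3: B@(3,1) -> caps B=0 W=0
Move 4: W@(0,4) -> caps B=0 W=0
Move 5: B@(4,2) -> caps B=0 W=0
Move 6: W@(4,3) -> caps B=0 W=0
Move 7: B@(4,1) -> caps B=0 W=0
Move 8: W@(1,4) -> caps B=0 W=0
Move 9: B@(3,3) -> caps B=0 W=0
Move 10: W@(0,2) -> caps B=0 W=0
Move 11: B@(4,4) -> caps B=1 W=0
Move 12: W@(3,4) -> caps B=1 W=0

Answer: 1 0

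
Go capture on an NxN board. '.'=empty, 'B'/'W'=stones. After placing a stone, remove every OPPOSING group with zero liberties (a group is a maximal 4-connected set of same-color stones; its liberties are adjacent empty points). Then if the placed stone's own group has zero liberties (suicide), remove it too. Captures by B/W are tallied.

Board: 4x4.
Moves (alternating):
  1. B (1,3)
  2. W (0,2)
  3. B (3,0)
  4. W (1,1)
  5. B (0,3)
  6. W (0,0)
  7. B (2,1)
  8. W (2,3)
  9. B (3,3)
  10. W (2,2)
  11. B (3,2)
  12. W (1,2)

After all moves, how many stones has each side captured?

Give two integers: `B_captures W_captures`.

Answer: 0 2

Derivation:
Move 1: B@(1,3) -> caps B=0 W=0
Move 2: W@(0,2) -> caps B=0 W=0
Move 3: B@(3,0) -> caps B=0 W=0
Move 4: W@(1,1) -> caps B=0 W=0
Move 5: B@(0,3) -> caps B=0 W=0
Move 6: W@(0,0) -> caps B=0 W=0
Move 7: B@(2,1) -> caps B=0 W=0
Move 8: W@(2,3) -> caps B=0 W=0
Move 9: B@(3,3) -> caps B=0 W=0
Move 10: W@(2,2) -> caps B=0 W=0
Move 11: B@(3,2) -> caps B=0 W=0
Move 12: W@(1,2) -> caps B=0 W=2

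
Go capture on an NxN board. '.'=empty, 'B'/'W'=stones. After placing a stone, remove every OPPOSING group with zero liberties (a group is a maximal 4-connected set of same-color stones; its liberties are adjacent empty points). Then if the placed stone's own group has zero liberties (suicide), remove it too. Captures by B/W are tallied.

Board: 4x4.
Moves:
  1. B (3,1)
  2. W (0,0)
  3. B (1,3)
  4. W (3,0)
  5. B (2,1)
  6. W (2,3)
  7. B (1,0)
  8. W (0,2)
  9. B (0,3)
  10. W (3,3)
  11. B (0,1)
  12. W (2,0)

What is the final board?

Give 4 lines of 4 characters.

Move 1: B@(3,1) -> caps B=0 W=0
Move 2: W@(0,0) -> caps B=0 W=0
Move 3: B@(1,3) -> caps B=0 W=0
Move 4: W@(3,0) -> caps B=0 W=0
Move 5: B@(2,1) -> caps B=0 W=0
Move 6: W@(2,3) -> caps B=0 W=0
Move 7: B@(1,0) -> caps B=0 W=0
Move 8: W@(0,2) -> caps B=0 W=0
Move 9: B@(0,3) -> caps B=0 W=0
Move 10: W@(3,3) -> caps B=0 W=0
Move 11: B@(0,1) -> caps B=1 W=0
Move 12: W@(2,0) -> caps B=1 W=0

Answer: .BWB
B..B
.B.W
.B.W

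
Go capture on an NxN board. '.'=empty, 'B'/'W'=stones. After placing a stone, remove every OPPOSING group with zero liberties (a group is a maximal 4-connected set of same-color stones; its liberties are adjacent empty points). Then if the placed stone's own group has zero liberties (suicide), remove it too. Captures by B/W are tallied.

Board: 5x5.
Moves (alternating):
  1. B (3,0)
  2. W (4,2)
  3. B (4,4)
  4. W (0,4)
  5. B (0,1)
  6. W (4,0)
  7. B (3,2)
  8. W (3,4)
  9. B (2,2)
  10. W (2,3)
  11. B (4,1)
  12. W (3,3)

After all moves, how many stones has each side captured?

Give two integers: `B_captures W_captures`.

Answer: 1 0

Derivation:
Move 1: B@(3,0) -> caps B=0 W=0
Move 2: W@(4,2) -> caps B=0 W=0
Move 3: B@(4,4) -> caps B=0 W=0
Move 4: W@(0,4) -> caps B=0 W=0
Move 5: B@(0,1) -> caps B=0 W=0
Move 6: W@(4,0) -> caps B=0 W=0
Move 7: B@(3,2) -> caps B=0 W=0
Move 8: W@(3,4) -> caps B=0 W=0
Move 9: B@(2,2) -> caps B=0 W=0
Move 10: W@(2,3) -> caps B=0 W=0
Move 11: B@(4,1) -> caps B=1 W=0
Move 12: W@(3,3) -> caps B=1 W=0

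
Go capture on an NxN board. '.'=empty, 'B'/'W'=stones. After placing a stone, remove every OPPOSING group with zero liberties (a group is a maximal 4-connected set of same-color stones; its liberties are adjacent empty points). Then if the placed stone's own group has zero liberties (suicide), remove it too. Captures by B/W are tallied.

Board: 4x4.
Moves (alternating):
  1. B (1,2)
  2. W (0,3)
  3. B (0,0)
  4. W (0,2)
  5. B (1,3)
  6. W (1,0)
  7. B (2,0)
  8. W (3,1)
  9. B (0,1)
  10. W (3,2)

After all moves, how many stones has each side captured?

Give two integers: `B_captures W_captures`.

Answer: 2 0

Derivation:
Move 1: B@(1,2) -> caps B=0 W=0
Move 2: W@(0,3) -> caps B=0 W=0
Move 3: B@(0,0) -> caps B=0 W=0
Move 4: W@(0,2) -> caps B=0 W=0
Move 5: B@(1,3) -> caps B=0 W=0
Move 6: W@(1,0) -> caps B=0 W=0
Move 7: B@(2,0) -> caps B=0 W=0
Move 8: W@(3,1) -> caps B=0 W=0
Move 9: B@(0,1) -> caps B=2 W=0
Move 10: W@(3,2) -> caps B=2 W=0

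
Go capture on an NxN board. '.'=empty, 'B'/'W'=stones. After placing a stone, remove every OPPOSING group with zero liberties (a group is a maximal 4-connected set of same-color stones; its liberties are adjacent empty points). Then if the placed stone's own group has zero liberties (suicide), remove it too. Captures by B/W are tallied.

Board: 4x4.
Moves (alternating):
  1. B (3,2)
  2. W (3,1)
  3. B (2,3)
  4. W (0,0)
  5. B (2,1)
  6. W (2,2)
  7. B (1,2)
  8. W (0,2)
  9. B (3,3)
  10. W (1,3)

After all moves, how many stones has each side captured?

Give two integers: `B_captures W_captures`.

Move 1: B@(3,2) -> caps B=0 W=0
Move 2: W@(3,1) -> caps B=0 W=0
Move 3: B@(2,3) -> caps B=0 W=0
Move 4: W@(0,0) -> caps B=0 W=0
Move 5: B@(2,1) -> caps B=0 W=0
Move 6: W@(2,2) -> caps B=0 W=0
Move 7: B@(1,2) -> caps B=1 W=0
Move 8: W@(0,2) -> caps B=1 W=0
Move 9: B@(3,3) -> caps B=1 W=0
Move 10: W@(1,3) -> caps B=1 W=0

Answer: 1 0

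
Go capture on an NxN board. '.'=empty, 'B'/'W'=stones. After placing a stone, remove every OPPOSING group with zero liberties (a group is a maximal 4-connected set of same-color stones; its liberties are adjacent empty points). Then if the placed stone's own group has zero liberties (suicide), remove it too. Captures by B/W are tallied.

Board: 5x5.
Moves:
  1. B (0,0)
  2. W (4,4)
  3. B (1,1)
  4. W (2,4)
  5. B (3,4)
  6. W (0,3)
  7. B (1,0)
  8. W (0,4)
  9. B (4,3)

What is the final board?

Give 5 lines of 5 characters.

Answer: B..WW
BB...
....W
....B
...B.

Derivation:
Move 1: B@(0,0) -> caps B=0 W=0
Move 2: W@(4,4) -> caps B=0 W=0
Move 3: B@(1,1) -> caps B=0 W=0
Move 4: W@(2,4) -> caps B=0 W=0
Move 5: B@(3,4) -> caps B=0 W=0
Move 6: W@(0,3) -> caps B=0 W=0
Move 7: B@(1,0) -> caps B=0 W=0
Move 8: W@(0,4) -> caps B=0 W=0
Move 9: B@(4,3) -> caps B=1 W=0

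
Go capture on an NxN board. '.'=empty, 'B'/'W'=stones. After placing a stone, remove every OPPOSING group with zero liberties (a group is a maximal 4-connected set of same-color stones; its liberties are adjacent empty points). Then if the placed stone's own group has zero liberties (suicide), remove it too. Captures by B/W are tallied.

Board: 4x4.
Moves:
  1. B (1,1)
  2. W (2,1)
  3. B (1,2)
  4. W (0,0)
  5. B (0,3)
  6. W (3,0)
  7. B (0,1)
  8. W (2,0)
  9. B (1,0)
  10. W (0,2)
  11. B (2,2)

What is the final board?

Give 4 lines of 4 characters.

Move 1: B@(1,1) -> caps B=0 W=0
Move 2: W@(2,1) -> caps B=0 W=0
Move 3: B@(1,2) -> caps B=0 W=0
Move 4: W@(0,0) -> caps B=0 W=0
Move 5: B@(0,3) -> caps B=0 W=0
Move 6: W@(3,0) -> caps B=0 W=0
Move 7: B@(0,1) -> caps B=0 W=0
Move 8: W@(2,0) -> caps B=0 W=0
Move 9: B@(1,0) -> caps B=1 W=0
Move 10: W@(0,2) -> caps B=1 W=0
Move 11: B@(2,2) -> caps B=1 W=0

Answer: .B.B
BBB.
WWB.
W...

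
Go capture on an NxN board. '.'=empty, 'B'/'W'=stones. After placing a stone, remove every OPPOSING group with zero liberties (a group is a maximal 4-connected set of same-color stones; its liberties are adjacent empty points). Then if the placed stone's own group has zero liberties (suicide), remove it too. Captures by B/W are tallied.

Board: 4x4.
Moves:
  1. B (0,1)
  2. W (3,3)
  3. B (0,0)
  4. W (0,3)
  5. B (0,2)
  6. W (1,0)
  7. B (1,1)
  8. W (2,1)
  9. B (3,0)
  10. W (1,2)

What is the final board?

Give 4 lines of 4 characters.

Answer: ...W
W.W.
.W..
B..W

Derivation:
Move 1: B@(0,1) -> caps B=0 W=0
Move 2: W@(3,3) -> caps B=0 W=0
Move 3: B@(0,0) -> caps B=0 W=0
Move 4: W@(0,3) -> caps B=0 W=0
Move 5: B@(0,2) -> caps B=0 W=0
Move 6: W@(1,0) -> caps B=0 W=0
Move 7: B@(1,1) -> caps B=0 W=0
Move 8: W@(2,1) -> caps B=0 W=0
Move 9: B@(3,0) -> caps B=0 W=0
Move 10: W@(1,2) -> caps B=0 W=4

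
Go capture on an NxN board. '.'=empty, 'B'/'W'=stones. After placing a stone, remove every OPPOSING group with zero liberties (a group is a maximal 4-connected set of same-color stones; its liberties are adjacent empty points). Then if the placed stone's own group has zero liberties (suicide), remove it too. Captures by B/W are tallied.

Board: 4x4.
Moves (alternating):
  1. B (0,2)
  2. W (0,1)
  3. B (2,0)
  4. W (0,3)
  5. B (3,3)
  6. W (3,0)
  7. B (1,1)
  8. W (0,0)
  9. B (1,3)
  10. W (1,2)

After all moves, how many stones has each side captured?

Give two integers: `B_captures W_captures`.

Move 1: B@(0,2) -> caps B=0 W=0
Move 2: W@(0,1) -> caps B=0 W=0
Move 3: B@(2,0) -> caps B=0 W=0
Move 4: W@(0,3) -> caps B=0 W=0
Move 5: B@(3,3) -> caps B=0 W=0
Move 6: W@(3,0) -> caps B=0 W=0
Move 7: B@(1,1) -> caps B=0 W=0
Move 8: W@(0,0) -> caps B=0 W=0
Move 9: B@(1,3) -> caps B=1 W=0
Move 10: W@(1,2) -> caps B=1 W=0

Answer: 1 0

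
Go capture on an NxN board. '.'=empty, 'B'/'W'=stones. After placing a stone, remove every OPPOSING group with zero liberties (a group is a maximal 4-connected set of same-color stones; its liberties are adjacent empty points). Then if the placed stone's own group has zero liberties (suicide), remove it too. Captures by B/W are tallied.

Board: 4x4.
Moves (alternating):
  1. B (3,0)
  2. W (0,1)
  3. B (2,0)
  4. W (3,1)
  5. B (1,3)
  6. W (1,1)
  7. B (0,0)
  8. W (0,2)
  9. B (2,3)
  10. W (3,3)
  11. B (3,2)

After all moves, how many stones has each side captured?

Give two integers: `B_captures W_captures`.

Answer: 1 0

Derivation:
Move 1: B@(3,0) -> caps B=0 W=0
Move 2: W@(0,1) -> caps B=0 W=0
Move 3: B@(2,0) -> caps B=0 W=0
Move 4: W@(3,1) -> caps B=0 W=0
Move 5: B@(1,3) -> caps B=0 W=0
Move 6: W@(1,1) -> caps B=0 W=0
Move 7: B@(0,0) -> caps B=0 W=0
Move 8: W@(0,2) -> caps B=0 W=0
Move 9: B@(2,3) -> caps B=0 W=0
Move 10: W@(3,3) -> caps B=0 W=0
Move 11: B@(3,2) -> caps B=1 W=0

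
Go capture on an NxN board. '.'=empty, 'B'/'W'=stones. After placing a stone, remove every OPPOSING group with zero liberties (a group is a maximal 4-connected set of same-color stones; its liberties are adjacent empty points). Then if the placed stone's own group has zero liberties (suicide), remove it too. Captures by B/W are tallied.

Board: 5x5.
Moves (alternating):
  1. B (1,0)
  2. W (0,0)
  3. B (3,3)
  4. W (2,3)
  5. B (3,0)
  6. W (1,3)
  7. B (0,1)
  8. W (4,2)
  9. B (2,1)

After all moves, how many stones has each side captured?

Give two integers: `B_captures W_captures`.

Answer: 1 0

Derivation:
Move 1: B@(1,0) -> caps B=0 W=0
Move 2: W@(0,0) -> caps B=0 W=0
Move 3: B@(3,3) -> caps B=0 W=0
Move 4: W@(2,3) -> caps B=0 W=0
Move 5: B@(3,0) -> caps B=0 W=0
Move 6: W@(1,3) -> caps B=0 W=0
Move 7: B@(0,1) -> caps B=1 W=0
Move 8: W@(4,2) -> caps B=1 W=0
Move 9: B@(2,1) -> caps B=1 W=0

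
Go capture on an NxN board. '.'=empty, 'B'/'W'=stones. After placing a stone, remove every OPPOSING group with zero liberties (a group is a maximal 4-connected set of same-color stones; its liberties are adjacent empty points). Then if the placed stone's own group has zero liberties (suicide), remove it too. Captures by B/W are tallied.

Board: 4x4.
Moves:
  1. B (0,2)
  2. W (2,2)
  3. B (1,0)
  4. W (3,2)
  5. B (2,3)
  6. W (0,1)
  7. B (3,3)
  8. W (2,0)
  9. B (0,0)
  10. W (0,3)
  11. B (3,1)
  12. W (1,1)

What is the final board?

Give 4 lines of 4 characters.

Move 1: B@(0,2) -> caps B=0 W=0
Move 2: W@(2,2) -> caps B=0 W=0
Move 3: B@(1,0) -> caps B=0 W=0
Move 4: W@(3,2) -> caps B=0 W=0
Move 5: B@(2,3) -> caps B=0 W=0
Move 6: W@(0,1) -> caps B=0 W=0
Move 7: B@(3,3) -> caps B=0 W=0
Move 8: W@(2,0) -> caps B=0 W=0
Move 9: B@(0,0) -> caps B=0 W=0
Move 10: W@(0,3) -> caps B=0 W=0
Move 11: B@(3,1) -> caps B=0 W=0
Move 12: W@(1,1) -> caps B=0 W=2

Answer: .WBW
.W..
W.WB
.BWB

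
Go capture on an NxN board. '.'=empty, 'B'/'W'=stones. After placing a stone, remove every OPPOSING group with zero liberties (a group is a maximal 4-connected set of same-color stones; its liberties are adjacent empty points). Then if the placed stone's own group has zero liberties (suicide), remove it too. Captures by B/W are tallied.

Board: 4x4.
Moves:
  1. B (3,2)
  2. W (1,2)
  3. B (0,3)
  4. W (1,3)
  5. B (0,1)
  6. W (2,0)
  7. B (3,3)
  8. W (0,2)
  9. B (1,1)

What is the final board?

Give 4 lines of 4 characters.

Move 1: B@(3,2) -> caps B=0 W=0
Move 2: W@(1,2) -> caps B=0 W=0
Move 3: B@(0,3) -> caps B=0 W=0
Move 4: W@(1,3) -> caps B=0 W=0
Move 5: B@(0,1) -> caps B=0 W=0
Move 6: W@(2,0) -> caps B=0 W=0
Move 7: B@(3,3) -> caps B=0 W=0
Move 8: W@(0,2) -> caps B=0 W=1
Move 9: B@(1,1) -> caps B=0 W=1

Answer: .BW.
.BWW
W...
..BB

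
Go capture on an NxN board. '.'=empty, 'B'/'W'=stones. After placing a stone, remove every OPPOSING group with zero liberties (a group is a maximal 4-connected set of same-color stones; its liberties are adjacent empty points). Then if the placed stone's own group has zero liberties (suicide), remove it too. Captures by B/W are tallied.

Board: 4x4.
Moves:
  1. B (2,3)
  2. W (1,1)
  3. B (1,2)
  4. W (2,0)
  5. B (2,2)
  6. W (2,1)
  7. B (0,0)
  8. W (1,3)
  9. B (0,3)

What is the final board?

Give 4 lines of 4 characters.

Move 1: B@(2,3) -> caps B=0 W=0
Move 2: W@(1,1) -> caps B=0 W=0
Move 3: B@(1,2) -> caps B=0 W=0
Move 4: W@(2,0) -> caps B=0 W=0
Move 5: B@(2,2) -> caps B=0 W=0
Move 6: W@(2,1) -> caps B=0 W=0
Move 7: B@(0,0) -> caps B=0 W=0
Move 8: W@(1,3) -> caps B=0 W=0
Move 9: B@(0,3) -> caps B=1 W=0

Answer: B..B
.WB.
WWBB
....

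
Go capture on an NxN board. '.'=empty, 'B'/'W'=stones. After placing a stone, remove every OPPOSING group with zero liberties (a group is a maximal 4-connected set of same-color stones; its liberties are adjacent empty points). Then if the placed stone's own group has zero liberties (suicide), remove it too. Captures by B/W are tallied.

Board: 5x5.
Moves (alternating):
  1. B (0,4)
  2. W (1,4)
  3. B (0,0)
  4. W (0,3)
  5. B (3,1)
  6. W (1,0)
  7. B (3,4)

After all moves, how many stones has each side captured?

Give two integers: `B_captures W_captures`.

Move 1: B@(0,4) -> caps B=0 W=0
Move 2: W@(1,4) -> caps B=0 W=0
Move 3: B@(0,0) -> caps B=0 W=0
Move 4: W@(0,3) -> caps B=0 W=1
Move 5: B@(3,1) -> caps B=0 W=1
Move 6: W@(1,0) -> caps B=0 W=1
Move 7: B@(3,4) -> caps B=0 W=1

Answer: 0 1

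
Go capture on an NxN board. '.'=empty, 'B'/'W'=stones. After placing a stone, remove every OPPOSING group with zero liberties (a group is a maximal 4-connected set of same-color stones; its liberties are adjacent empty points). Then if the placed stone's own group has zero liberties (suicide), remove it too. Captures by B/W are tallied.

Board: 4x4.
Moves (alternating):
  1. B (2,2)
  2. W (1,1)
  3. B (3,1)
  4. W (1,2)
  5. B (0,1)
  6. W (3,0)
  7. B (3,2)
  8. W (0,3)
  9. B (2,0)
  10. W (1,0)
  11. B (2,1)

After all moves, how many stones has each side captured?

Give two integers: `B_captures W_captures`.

Answer: 1 0

Derivation:
Move 1: B@(2,2) -> caps B=0 W=0
Move 2: W@(1,1) -> caps B=0 W=0
Move 3: B@(3,1) -> caps B=0 W=0
Move 4: W@(1,2) -> caps B=0 W=0
Move 5: B@(0,1) -> caps B=0 W=0
Move 6: W@(3,0) -> caps B=0 W=0
Move 7: B@(3,2) -> caps B=0 W=0
Move 8: W@(0,3) -> caps B=0 W=0
Move 9: B@(2,0) -> caps B=1 W=0
Move 10: W@(1,0) -> caps B=1 W=0
Move 11: B@(2,1) -> caps B=1 W=0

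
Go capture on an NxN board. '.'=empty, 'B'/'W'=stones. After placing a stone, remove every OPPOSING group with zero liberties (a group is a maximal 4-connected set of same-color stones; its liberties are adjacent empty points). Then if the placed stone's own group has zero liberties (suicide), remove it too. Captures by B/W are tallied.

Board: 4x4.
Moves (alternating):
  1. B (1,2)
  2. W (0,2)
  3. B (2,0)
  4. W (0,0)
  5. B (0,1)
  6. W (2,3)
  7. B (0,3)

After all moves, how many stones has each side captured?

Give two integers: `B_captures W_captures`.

Answer: 1 0

Derivation:
Move 1: B@(1,2) -> caps B=0 W=0
Move 2: W@(0,2) -> caps B=0 W=0
Move 3: B@(2,0) -> caps B=0 W=0
Move 4: W@(0,0) -> caps B=0 W=0
Move 5: B@(0,1) -> caps B=0 W=0
Move 6: W@(2,3) -> caps B=0 W=0
Move 7: B@(0,3) -> caps B=1 W=0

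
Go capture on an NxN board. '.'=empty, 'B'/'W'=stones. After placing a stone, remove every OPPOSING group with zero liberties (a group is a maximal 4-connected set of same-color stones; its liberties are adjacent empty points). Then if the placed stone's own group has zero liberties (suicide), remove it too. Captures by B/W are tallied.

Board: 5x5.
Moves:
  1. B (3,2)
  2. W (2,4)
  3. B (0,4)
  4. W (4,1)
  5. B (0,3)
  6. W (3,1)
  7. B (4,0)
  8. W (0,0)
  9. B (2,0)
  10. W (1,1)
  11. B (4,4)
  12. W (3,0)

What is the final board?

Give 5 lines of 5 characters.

Answer: W..BB
.W...
B...W
WWB..
.W..B

Derivation:
Move 1: B@(3,2) -> caps B=0 W=0
Move 2: W@(2,4) -> caps B=0 W=0
Move 3: B@(0,4) -> caps B=0 W=0
Move 4: W@(4,1) -> caps B=0 W=0
Move 5: B@(0,3) -> caps B=0 W=0
Move 6: W@(3,1) -> caps B=0 W=0
Move 7: B@(4,0) -> caps B=0 W=0
Move 8: W@(0,0) -> caps B=0 W=0
Move 9: B@(2,0) -> caps B=0 W=0
Move 10: W@(1,1) -> caps B=0 W=0
Move 11: B@(4,4) -> caps B=0 W=0
Move 12: W@(3,0) -> caps B=0 W=1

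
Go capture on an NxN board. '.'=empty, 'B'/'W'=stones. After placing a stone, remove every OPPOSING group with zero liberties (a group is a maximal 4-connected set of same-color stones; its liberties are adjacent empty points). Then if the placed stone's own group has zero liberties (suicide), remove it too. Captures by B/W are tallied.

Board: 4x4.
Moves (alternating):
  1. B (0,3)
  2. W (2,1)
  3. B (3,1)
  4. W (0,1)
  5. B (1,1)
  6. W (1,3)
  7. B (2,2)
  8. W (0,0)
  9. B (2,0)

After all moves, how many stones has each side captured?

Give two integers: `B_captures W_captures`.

Move 1: B@(0,3) -> caps B=0 W=0
Move 2: W@(2,1) -> caps B=0 W=0
Move 3: B@(3,1) -> caps B=0 W=0
Move 4: W@(0,1) -> caps B=0 W=0
Move 5: B@(1,1) -> caps B=0 W=0
Move 6: W@(1,3) -> caps B=0 W=0
Move 7: B@(2,2) -> caps B=0 W=0
Move 8: W@(0,0) -> caps B=0 W=0
Move 9: B@(2,0) -> caps B=1 W=0

Answer: 1 0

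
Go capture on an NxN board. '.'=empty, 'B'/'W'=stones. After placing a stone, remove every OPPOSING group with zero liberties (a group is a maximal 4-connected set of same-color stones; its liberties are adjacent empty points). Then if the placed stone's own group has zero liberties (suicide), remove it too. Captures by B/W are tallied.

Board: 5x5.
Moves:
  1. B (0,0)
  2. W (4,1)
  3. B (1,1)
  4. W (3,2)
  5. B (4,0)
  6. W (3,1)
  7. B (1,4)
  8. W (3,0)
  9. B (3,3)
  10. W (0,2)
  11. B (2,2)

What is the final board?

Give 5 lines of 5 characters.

Answer: B.W..
.B..B
..B..
WWWB.
.W...

Derivation:
Move 1: B@(0,0) -> caps B=0 W=0
Move 2: W@(4,1) -> caps B=0 W=0
Move 3: B@(1,1) -> caps B=0 W=0
Move 4: W@(3,2) -> caps B=0 W=0
Move 5: B@(4,0) -> caps B=0 W=0
Move 6: W@(3,1) -> caps B=0 W=0
Move 7: B@(1,4) -> caps B=0 W=0
Move 8: W@(3,0) -> caps B=0 W=1
Move 9: B@(3,3) -> caps B=0 W=1
Move 10: W@(0,2) -> caps B=0 W=1
Move 11: B@(2,2) -> caps B=0 W=1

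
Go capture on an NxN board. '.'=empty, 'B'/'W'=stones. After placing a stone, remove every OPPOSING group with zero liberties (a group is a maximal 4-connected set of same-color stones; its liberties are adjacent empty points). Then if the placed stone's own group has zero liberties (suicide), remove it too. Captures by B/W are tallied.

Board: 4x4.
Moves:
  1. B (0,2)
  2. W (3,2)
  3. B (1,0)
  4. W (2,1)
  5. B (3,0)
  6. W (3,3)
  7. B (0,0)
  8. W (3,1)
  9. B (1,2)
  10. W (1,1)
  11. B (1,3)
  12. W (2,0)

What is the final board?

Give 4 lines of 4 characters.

Move 1: B@(0,2) -> caps B=0 W=0
Move 2: W@(3,2) -> caps B=0 W=0
Move 3: B@(1,0) -> caps B=0 W=0
Move 4: W@(2,1) -> caps B=0 W=0
Move 5: B@(3,0) -> caps B=0 W=0
Move 6: W@(3,3) -> caps B=0 W=0
Move 7: B@(0,0) -> caps B=0 W=0
Move 8: W@(3,1) -> caps B=0 W=0
Move 9: B@(1,2) -> caps B=0 W=0
Move 10: W@(1,1) -> caps B=0 W=0
Move 11: B@(1,3) -> caps B=0 W=0
Move 12: W@(2,0) -> caps B=0 W=1

Answer: B.B.
BWBB
WW..
.WWW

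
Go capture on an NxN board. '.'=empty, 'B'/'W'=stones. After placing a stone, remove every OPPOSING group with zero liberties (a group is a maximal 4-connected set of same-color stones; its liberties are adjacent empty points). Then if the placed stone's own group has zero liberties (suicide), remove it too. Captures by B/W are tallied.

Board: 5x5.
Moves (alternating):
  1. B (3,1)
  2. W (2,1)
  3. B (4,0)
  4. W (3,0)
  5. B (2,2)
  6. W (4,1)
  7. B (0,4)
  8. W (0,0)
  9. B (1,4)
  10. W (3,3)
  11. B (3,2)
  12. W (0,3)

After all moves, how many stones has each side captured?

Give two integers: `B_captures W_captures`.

Move 1: B@(3,1) -> caps B=0 W=0
Move 2: W@(2,1) -> caps B=0 W=0
Move 3: B@(4,0) -> caps B=0 W=0
Move 4: W@(3,0) -> caps B=0 W=0
Move 5: B@(2,2) -> caps B=0 W=0
Move 6: W@(4,1) -> caps B=0 W=1
Move 7: B@(0,4) -> caps B=0 W=1
Move 8: W@(0,0) -> caps B=0 W=1
Move 9: B@(1,4) -> caps B=0 W=1
Move 10: W@(3,3) -> caps B=0 W=1
Move 11: B@(3,2) -> caps B=0 W=1
Move 12: W@(0,3) -> caps B=0 W=1

Answer: 0 1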